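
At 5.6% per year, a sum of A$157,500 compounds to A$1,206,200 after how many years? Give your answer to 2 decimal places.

37.36 years

n = ln(1.2062e+06/157500) / ln(1+0.056) = ln(7.65841) / 0.054488 = 37.3623 years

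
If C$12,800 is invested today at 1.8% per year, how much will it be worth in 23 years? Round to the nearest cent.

FV = PV·(1+i)^n = 12,800 × 1.507297 = 19,293.4042

C$19,293.40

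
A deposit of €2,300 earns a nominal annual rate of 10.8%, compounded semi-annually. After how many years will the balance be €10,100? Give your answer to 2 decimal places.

14.07 years

Periodic rate i = 0.108/2 = 0.054.
n = ln(10100/2300) / ln(1+0.054) = ln(4.39130) / 0.052592 = 28.1338 half-years
= 28.1338/2 years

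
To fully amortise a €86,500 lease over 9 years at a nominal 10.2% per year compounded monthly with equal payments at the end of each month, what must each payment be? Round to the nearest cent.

€1,227.19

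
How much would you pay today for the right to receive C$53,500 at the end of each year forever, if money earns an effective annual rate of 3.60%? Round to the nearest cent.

C$1,486,111.11

PV = C/r = 53500/0.036 = 1,486,111.1111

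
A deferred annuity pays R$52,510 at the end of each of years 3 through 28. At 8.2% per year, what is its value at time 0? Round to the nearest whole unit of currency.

R$476,503

Value one period before first payment (t=2): 52510 × [1 − (1+0.082)^(−26)] / 0.082 = 52510 × 10.623756 = 557,853.4220
PV₀ = 557,853.4220 / (1+0.082)^2 = 557,853.4220 / 1.170724 = 476,502.9350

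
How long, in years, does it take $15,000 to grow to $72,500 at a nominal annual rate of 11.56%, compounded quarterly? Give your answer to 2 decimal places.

Periodic rate i = 0.1156/4 = 0.0289.
(1+i)^n = 72500/15000 = 4.83333, so n = ln 4.83333 / ln 1.0289 = 55.3009 quarters
= 55.3009/4 years

13.83 years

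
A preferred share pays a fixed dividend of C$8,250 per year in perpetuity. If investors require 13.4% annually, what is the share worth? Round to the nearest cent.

C$61,567.16

PV = C/r = 8250/0.134 = 61,567.1642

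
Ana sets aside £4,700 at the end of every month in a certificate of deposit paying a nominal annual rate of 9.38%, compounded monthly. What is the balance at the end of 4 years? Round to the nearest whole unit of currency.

£272,476

With 12 periods per year: i = 0.00781667, n = 48.
Accumulation factor s(48|0.00781667) = 57.973690; FV = 4700 × 57.973690 = 272,476.3428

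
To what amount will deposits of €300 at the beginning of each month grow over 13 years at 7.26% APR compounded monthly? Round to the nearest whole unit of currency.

i = 0.0726/12 = 0.00605 per month; n = 13·12 = 156.
Accumulation factor s(156|0.00605) × (1+i) = 259.815511; FV = 300 × 259.815511 = 77,944.6532
Payments are at the start of each period, so multiply by (1+i).

€77,945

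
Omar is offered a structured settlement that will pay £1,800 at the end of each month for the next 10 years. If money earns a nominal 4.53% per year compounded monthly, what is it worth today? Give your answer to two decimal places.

£173,438.67

Periodic rate i = 0.0453/12 = 0.003775; n = 10 × 12 = 120 periods.
PV = 1800 × [1 − (1+0.003775)^(−120)] / 0.003775 = 1800 × 96.354818 = 173,438.6716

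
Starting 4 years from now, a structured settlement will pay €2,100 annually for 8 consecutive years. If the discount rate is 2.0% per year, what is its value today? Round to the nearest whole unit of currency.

Value one period before first payment (t=3): 2100 × [1 − (1+0.02)^(−8)] / 0.02 = 2100 × 7.325481 = 15,383.5110
Discount back 3 years: 15,383.5110 × (1+0.02)^(−3) = 15,383.5110 × 0.942322 = 14,496.2260

€14,496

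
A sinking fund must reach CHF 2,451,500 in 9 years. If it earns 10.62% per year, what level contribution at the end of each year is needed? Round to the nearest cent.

FV-annuity factor = 13.938723; PMT = 2.4515e+06 / 13.938723 = 175,876.9384

CHF 175,876.94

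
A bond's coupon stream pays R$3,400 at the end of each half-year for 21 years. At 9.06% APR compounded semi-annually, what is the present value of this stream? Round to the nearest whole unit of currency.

With 2 periods per year: i = 0.0453, n = 42.
PV = PMT · [1 − (1+i)^(−n)] / i = 3400 · 18.641201 = 63,380.0825

R$63,380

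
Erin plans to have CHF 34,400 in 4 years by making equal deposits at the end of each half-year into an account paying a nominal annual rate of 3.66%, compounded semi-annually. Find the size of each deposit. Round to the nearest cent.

CHF 4,032.07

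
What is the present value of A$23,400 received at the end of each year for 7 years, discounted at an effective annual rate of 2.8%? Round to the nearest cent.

A$146,893.85

Annuity factor a(7|0.028) = 6.277515; PV = 23400 × 6.277515 = 146,893.8495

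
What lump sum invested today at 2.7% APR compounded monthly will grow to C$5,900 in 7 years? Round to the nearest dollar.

C$4,885

Periodic rate i = 0.027/12 = 0.00225; n = 7 × 12 = 84 periods.
PV = FV·(1+i)^(−n) = 5,900 × 0.827962 = 4,884.9774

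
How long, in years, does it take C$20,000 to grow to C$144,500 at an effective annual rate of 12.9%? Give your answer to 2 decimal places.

16.30 years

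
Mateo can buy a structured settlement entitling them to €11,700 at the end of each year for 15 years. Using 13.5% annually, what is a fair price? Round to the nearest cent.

€73,697.44

PV = 11700 × [1 − (1+0.135)^(−15)] / 0.135 = 11700 × 6.298926 = 73,697.4373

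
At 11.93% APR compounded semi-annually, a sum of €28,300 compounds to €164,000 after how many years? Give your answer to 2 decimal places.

Periodic rate i = 0.1193/2 = 0.05965.
(1+i)^n = 164000/28300 = 5.79505, so n = ln 5.79505 / ln 1.05965 = 30.3253 half-years
= 30.3253/2 years

15.16 years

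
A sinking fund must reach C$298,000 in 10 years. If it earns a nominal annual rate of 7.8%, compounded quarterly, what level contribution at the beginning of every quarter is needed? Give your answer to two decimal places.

C$4,891.92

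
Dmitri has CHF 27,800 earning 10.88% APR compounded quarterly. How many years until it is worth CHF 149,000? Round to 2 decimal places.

15.64 years

Periodic rate i = 0.1088/4 = 0.0272.
(1+i)^n = 149000/27800 = 5.35971, so n = ln 5.35971 / ln 1.0272 = 62.5603 quarters
= 62.5603/4 years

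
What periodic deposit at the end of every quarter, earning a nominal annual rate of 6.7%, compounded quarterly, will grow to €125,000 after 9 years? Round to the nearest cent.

€2,558.07

i = 0.067/4 = 0.01675 per quarter; n = 9·4 = 36.
PMT = 125000 / ( [(1+0.01675)^36 − 1] / 0.01675 ) = 125000 / 48.864975 = 2,558.0695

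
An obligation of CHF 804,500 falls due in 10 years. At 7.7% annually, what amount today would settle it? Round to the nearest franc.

CHF 383,150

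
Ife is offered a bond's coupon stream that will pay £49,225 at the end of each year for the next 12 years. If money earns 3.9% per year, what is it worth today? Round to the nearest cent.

£464,672.41

PV = 49225 × [1 − (1+0.039)^(−12)] / 0.039 = 49225 × 9.439764 = 464,672.4075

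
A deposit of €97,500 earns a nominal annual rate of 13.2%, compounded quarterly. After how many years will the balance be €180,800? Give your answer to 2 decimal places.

4.76 years

Periodic rate i = 0.132/4 = 0.033.
n = ln(180800/97500) / ln(1+0.033) = ln(1.85436) / 0.032467 = 19.0204 quarters
= 19.0204/4 years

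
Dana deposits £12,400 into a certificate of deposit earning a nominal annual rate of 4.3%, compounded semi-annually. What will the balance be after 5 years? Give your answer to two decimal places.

i = 0.043/2 = 0.0215 per half-year; n = 5·2 = 10.
12,400 × (1+0.0215)^10 = 12,400 × 1.237040 = 15,339.2948

£15,339.29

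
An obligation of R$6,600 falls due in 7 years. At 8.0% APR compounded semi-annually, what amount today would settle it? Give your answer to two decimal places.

R$3,811.34

With 2 periods per year: i = 0.04, n = 14.
Discount factor = (1+0.04)^(−14) = 0.577475; PV = 6,600 × 0.577475 = 3,811.3355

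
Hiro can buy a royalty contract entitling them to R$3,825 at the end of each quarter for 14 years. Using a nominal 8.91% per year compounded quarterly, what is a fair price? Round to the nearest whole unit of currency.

i = 0.0891/4 = 0.022275 per quarter; n = 14·4 = 56.
PV = PMT · [1 − (1+i)^(−n)] / i = 3825 · 31.819969 = 121,711.3833

R$121,711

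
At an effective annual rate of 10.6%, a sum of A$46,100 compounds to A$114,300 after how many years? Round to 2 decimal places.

(1+i)^n = 114300/46100 = 2.47939, so n = ln 2.47939 / ln 1.106 = 9.0126 years

9.01 years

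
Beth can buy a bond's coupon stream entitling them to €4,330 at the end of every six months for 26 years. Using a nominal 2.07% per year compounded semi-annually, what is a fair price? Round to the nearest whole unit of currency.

€173,445

With 2 periods per year: i = 0.01035, n = 52.
PV = PMT · [1 − (1+i)^(−n)] / i = 4330 · 40.056499 = 173,444.6420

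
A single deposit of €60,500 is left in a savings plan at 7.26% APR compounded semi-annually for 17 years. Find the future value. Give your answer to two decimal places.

Periodic rate i = 0.0726/2 = 0.0363; n = 17 × 2 = 34 periods.
FV = 60,500 × (1 + 0.0363)^34 = 203,358.4916

€203,358.49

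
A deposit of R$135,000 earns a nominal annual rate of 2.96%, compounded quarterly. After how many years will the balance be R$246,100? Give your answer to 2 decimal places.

20.36 years

Periodic rate i = 0.0296/4 = 0.0074.
n = ln(246100/135000) / ln(1+0.0074) = ln(1.82296) / 0.007373 = 81.4435 quarters
= 81.4435/4 years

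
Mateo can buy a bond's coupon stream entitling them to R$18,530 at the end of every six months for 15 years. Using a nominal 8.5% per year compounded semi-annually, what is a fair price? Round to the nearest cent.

R$310,915.19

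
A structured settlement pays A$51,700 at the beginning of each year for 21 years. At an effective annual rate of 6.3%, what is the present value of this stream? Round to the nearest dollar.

Annuity factor a(21|0.063) × (1+i) = 12.195727; PV = 51700 × 12.195727 = 630,519.1043
(Beginning-of-period payments → annuity-due factor ×(1+i).)

A$630,519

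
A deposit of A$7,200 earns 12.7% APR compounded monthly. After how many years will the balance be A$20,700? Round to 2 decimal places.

Periodic rate i = 0.127/12 = 0.0105833.
n = ln(20700/7200) / ln(1+0.0105833) = ln(2.87500) / 0.010528 = 100.3116 months
= 100.3116/12 years

8.36 years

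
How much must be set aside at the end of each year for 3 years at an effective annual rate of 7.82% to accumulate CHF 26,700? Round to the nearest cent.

FV-annuity factor = 3.240715; PMT = 26700 / 3.240715 = 8,238.9220

CHF 8,238.92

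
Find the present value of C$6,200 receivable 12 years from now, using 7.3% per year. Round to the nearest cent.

PV = FV·(1+i)^(−n) = 6,200 × 0.429342 = 2,661.9202

C$2,661.92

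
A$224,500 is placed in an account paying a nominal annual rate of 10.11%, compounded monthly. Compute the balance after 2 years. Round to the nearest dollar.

Periodic rate i = 0.1011/12 = 0.008425; n = 2 × 12 = 24 periods.
224,500 × (1+0.008425)^24 = 224,500 × 1.223056 = 274,576.1659

A$274,576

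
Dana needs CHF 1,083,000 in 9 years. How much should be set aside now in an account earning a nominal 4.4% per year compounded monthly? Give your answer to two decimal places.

CHF 729,394.31

Periodic rate i = 0.044/12 = 0.00366667; n = 9 × 12 = 108 periods.
Discount factor = (1+0.00366667)^(−108) = 0.673494; PV = 1,083,000 × 0.673494 = 729,394.3098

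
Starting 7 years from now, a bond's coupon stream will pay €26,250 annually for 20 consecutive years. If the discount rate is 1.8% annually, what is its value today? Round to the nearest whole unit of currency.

PV at t=6 (ordinary 20-year annuity): 26250 × a(20|0.018) = 26250 × 16.671466 = 437,625.9821
Discount back 6 years: 437,625.9821 × (1+0.018)^(−6) = 437,625.9821 × 0.898490 = 393,202.6448

€393,203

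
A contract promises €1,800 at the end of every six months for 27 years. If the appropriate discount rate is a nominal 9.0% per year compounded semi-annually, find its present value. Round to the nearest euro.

i = 0.09/2 = 0.045 per half-year; n = 27·2 = 54.
Annuity factor a(54|0.045) = 20.159181; PV = 1800 × 20.159181 = 36,286.5267

€36,287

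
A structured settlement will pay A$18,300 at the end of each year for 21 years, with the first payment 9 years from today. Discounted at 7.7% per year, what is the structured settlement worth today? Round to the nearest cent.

A$103,640.31

Value one period before first payment (t=8): 18300 × [1 − (1+0.077)^(−21)] / 0.077 = 18300 × 10.251873 = 187,609.2820
PV₀ = 187,609.2820 / (1+0.077)^8 = 187,609.2820 / 1.810196 = 103,640.3080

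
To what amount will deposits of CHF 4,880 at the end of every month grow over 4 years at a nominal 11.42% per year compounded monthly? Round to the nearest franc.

i = 0.1142/12 = 0.00951667 per month; n = 4·12 = 48.
FV = PMT · [(1+i)^n − 1] / i = 4880 · 60.484014 = 295,161.9874

CHF 295,162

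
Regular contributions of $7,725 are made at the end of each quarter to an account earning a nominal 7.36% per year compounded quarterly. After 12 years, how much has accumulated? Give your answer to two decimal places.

With 4 periods per year: i = 0.0184, n = 48.
FV = 7725 × [(1+0.0184)^48 − 1] / 0.0184 = 7725 × 76.048372 = 587,473.6713

$587,473.67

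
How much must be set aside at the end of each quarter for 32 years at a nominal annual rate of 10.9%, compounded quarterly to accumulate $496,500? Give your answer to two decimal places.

$447.58

With 4 periods per year: i = 0.02725, n = 128.
PMT = 496500 / ( [(1+0.02725)^128 − 1] / 0.02725 ) = 496500 / 1109.292375 = 447.5826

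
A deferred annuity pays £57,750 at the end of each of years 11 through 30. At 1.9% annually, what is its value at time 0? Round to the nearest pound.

Value one period before first payment (t=10): 57750 × [1 − (1+0.019)^(−20)] / 0.019 = 57750 × 16.510333 = 953,471.7466
Discount back 10 years: 953,471.7466 × (1+0.019)^(−10) = 953,471.7466 × 0.828434 = 789,888.8592

£789,889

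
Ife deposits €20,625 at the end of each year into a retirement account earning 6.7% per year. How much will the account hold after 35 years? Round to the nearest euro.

Accumulation factor s(35|0.067) = 129.512098; FV = 20625 × 129.512098 = 2,671,187.0290

€2,671,187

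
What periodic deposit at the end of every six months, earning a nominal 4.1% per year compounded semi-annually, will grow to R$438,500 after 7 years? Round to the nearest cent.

Periodic rate i = 0.041/2 = 0.0205; n = 7 × 2 = 14 periods.
PMT = 438500 / ( [(1+0.0205)^14 − 1] / 0.0205 ) = 438500 / 16.027459 = 27,359.2956

R$27,359.30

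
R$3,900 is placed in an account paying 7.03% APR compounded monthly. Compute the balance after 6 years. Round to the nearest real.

R$5,939

Periodic rate i = 0.0703/12 = 0.00585833; n = 6 × 12 = 72 periods.
FV = PV·(1+i)^n = 3,900 × 1.522828 = 5,939.0301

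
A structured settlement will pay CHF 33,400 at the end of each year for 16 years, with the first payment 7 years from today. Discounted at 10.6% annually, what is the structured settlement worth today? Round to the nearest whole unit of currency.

CHF 137,809

Value one period before first payment (t=6): 33400 × [1 − (1+0.106)^(−16)] / 0.106 = 33400 × 7.551995 = 252,236.6274
PV₀ = 252,236.6274 / (1+0.106)^6 = 252,236.6274 / 1.830336 = 137,808.9390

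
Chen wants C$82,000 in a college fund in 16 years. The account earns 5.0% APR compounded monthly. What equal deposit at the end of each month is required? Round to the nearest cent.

C$279.63

With 12 periods per year: i = 0.00416667, n = 192.
PMT = 82000 / ( [(1+0.00416667)^192 − 1] / 0.00416667 ) = 82000 / 293.242809 = 279.6318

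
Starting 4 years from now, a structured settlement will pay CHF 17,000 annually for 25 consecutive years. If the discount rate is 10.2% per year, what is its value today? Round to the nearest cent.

CHF 113,554.51

PV at t=3 (ordinary 25-year annuity): 17000 × a(25|0.102) = 17000 × 8.939233 = 151,966.9526
Discount back 3 years: 151,966.9526 × (1+0.102)^(−3) = 151,966.9526 × 0.747232 = 113,554.5057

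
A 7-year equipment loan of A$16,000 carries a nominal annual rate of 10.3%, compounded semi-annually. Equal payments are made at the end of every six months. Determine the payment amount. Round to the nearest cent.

A$1,631.92

With 2 periods per year: i = 0.0515, n = 14.
Annuity-PV factor = 9.804388; PMT = 16000 / 9.804388 = 1,631.9223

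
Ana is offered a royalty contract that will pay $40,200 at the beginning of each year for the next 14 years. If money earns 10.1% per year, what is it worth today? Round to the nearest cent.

$324,281.56

PV = PMT · [1 − (1+i)^(−n)] / i × (1+i) = 40200 · 8.066705 = 324,281.5552
(annuity-due: payments at period start, so ×(1+i).)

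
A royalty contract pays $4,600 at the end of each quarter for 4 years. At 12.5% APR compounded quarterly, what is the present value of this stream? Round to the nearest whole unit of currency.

$57,233

With 4 periods per year: i = 0.03125, n = 16.
PV = 4600 × [1 − (1+0.03125)^(−16)] / 0.03125 = 4600 × 12.441903 = 57,232.7543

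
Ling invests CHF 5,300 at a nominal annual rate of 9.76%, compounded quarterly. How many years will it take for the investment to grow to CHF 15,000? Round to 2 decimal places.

10.79 years

Periodic rate i = 0.0976/4 = 0.0244.
n = ln(15000/5300) / ln(1+0.0244) = ln(2.83019) / 0.024107 = 43.1551 quarters
= 43.1551/4 years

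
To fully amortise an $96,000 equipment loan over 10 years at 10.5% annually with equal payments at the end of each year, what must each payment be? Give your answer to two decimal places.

PMT = 96000 / ( [1 − (1+0.105)^(−10)] / 0.105 ) = 96000 / 6.014773 = 15,960.7028

$15,960.70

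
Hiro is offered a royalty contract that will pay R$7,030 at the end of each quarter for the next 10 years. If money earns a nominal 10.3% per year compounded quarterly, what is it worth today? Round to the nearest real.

R$174,264

With 4 periods per year: i = 0.02575, n = 40.
PV = PMT · [1 − (1+i)^(−n)] / i = 7030 · 24.788658 = 174,264.2649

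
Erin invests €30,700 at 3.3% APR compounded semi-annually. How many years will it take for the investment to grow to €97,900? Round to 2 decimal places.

Periodic rate i = 0.033/2 = 0.0165.
(1+i)^n = 97900/30700 = 3.18893, so n = ln 3.18893 / ln 1.0165 = 70.8621 half-years
= 70.8621/2 years

35.43 years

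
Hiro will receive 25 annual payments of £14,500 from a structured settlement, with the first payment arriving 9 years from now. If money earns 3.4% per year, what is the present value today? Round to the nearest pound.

£184,896

PV at t=8 (ordinary 25-year annuity): 14500 × a(25|0.034) = 14500 × 16.661840 = 241,596.6826
PV₀ = 241,596.6826 / (1+0.034)^8 = 241,596.6826 / 1.306665 = 184,895.6342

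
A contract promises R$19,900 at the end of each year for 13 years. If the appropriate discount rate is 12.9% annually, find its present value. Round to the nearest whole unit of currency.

Annuity factor a(13|0.129) = 6.150946; PV = 19900 × 6.150946 = 122,403.8337

R$122,404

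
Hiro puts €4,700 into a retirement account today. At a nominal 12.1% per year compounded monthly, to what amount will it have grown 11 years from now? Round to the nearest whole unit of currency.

€17,671

i = 0.121/12 = 0.0100833 per month; n = 11·12 = 132.
FV = 4,700 × (1 + 0.0100833)^132 = 17,670.5042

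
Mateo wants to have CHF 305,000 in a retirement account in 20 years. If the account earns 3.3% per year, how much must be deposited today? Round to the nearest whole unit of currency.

PV = 305,000 / (1 + 0.033)^20 = 305,000 / 1.914284 = 159,328.4785

CHF 159,328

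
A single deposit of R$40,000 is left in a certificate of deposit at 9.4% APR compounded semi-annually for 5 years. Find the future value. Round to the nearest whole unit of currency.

R$63,318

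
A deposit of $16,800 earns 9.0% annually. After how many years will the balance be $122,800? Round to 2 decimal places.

23.08 years

n = ln(122800/16800) / ln(1+0.09) = ln(7.30952) / 0.086178 = 23.0823 years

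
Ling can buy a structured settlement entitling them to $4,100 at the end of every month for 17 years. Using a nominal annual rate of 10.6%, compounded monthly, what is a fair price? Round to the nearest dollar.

Periodic rate i = 0.106/12 = 0.00883333; n = 17 × 12 = 204 periods.
PV = 4100 × [1 − (1+0.00883333)^(−204)] / 0.00883333 = 4100 × 94.383501 = 386,972.3538

$386,972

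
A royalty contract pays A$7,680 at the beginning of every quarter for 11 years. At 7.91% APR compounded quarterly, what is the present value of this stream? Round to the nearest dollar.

A$228,726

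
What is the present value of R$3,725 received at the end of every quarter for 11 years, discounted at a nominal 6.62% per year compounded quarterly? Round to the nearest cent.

R$115,764.62

Periodic rate i = 0.0662/4 = 0.01655; n = 11 × 4 = 44 periods.
PV = PMT · [1 − (1+i)^(−n)] / i = 3725 · 31.077750 = 115,764.6180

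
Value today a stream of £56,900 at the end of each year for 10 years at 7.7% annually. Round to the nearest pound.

£387,024

PV = PMT · [1 − (1+i)^(−n)] / i = 56900 · 6.801834 = 387,024.3789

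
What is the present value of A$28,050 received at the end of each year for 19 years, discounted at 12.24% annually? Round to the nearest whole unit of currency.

A$203,619

Annuity factor a(19|0.1224) = 7.259155; PV = 28050 × 7.259155 = 203,619.3115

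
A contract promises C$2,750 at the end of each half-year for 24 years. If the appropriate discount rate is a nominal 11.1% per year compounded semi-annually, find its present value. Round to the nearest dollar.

C$45,842

Periodic rate i = 0.111/2 = 0.0555; n = 24 × 2 = 48 periods.
PV = PMT · [1 − (1+i)^(−n)] / i = 2750 · 16.669951 = 45,842.3642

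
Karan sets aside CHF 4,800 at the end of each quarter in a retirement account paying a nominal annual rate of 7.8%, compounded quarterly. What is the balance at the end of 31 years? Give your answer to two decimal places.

CHF 2,452,972.16

Periodic rate i = 0.078/4 = 0.0195; n = 31 × 4 = 124 periods.
FV = PMT · [(1+i)^n − 1] / i = 4800 · 511.035867 = 2,452,972.1632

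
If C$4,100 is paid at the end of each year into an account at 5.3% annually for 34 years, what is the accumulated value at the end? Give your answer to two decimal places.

C$370,429.67

FV = 4100 × [(1+0.053)^34 − 1] / 0.053 = 4100 × 90.348700 = 370,429.6707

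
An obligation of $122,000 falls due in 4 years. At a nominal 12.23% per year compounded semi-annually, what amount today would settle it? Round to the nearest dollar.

$75,883

i = 0.1223/2 = 0.06115 per half-year; n = 4·2 = 8.
Discount factor = (1+0.06115)^(−8) = 0.621993; PV = 122,000 × 0.621993 = 75,883.1942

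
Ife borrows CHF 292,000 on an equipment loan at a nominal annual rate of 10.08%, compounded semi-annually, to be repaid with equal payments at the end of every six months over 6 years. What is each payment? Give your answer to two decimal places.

i = 0.1008/2 = 0.0504 per half-year; n = 6·2 = 12.
PMT = 292000 / ( [1 − (1+0.0504)^(−12)] / 0.0504 ) = 292000 / 8.843290 = 33,019.3841

CHF 33,019.38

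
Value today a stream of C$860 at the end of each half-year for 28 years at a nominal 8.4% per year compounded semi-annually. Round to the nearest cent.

C$18,431.36

i = 0.084/2 = 0.042 per half-year; n = 28·2 = 56.
Annuity factor a(56|0.042) = 21.431816; PV = 860 × 21.431816 = 18,431.3619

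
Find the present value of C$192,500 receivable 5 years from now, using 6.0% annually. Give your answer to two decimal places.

PV = 192,500 / (1 + 0.06)^5 = 192,500 / 1.338226 = 143,847.1983

C$143,847.20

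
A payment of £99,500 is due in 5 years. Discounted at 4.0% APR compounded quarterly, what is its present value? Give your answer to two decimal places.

Periodic rate i = 0.04/4 = 0.01; n = 5 × 4 = 20 periods.
Discount factor = (1+0.01)^(−20) = 0.819544; PV = 99,500 × 0.819544 = 81,544.6748

£81,544.67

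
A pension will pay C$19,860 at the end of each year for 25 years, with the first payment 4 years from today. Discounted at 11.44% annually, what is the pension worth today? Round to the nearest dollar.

C$117,074

PV at t=3 (ordinary 25-year annuity): 19860 × a(25|0.1144) = 19860 × 8.158423 = 162,026.2751
PV₀ = 162,026.2751 / (1+0.1144)^3 = 162,026.2751 / 1.383959 = 117,074.4531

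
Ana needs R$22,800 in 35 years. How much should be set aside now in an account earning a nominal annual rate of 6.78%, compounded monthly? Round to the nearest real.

R$2,139

i = 0.0678/12 = 0.00565 per month; n = 35·12 = 420.
Discount factor = (1+0.00565)^(−420) = 0.093825; PV = 22,800 × 0.093825 = 2,139.2154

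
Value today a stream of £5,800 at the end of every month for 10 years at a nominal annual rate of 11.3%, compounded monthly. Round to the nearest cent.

i = 0.113/12 = 0.00941667 per month; n = 10·12 = 120.
PV = 5800 × [1 − (1+0.00941667)^(−120)] / 0.00941667 = 5800 × 71.708417 = 415,908.8202

£415,908.82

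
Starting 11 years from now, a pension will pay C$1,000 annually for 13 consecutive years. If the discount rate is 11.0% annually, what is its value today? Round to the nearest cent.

C$2,377.20

PV at t=10 (ordinary 13-year annuity): 1000 × a(13|0.11) = 1000 × 6.749870 = 6,749.8704
Discount back 10 years: 6,749.8704 × (1+0.11)^(−10) = 6,749.8704 × 0.352184 = 2,377.1996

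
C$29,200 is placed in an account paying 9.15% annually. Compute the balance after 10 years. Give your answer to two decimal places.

C$70,084.22

FV = 29,200 × (1 + 0.0915)^10 = 70,084.2212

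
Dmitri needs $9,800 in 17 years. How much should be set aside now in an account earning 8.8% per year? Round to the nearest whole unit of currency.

$2,336

Discount factor = (1+0.088)^(−17) = 0.238401; PV = 9,800 × 0.238401 = 2,336.3336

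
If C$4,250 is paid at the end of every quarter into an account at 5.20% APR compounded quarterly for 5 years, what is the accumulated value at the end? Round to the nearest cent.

With 4 periods per year: i = 0.013, n = 20.
FV = PMT · [(1+i)^n − 1] / i = 4250 · 22.673762 = 96,363.4887

C$96,363.49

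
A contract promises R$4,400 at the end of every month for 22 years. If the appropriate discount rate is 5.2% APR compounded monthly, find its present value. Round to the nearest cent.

With 12 periods per year: i = 0.00433333, n = 264.
PV = 4400 × [1 − (1+0.00433333)^(−264)] / 0.00433333 = 4400 × 157.077563 = 691,141.2763

R$691,141.28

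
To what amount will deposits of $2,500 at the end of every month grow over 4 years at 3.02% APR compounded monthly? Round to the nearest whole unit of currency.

$127,379

i = 0.0302/12 = 0.00251667 per month; n = 4·12 = 48.
FV = 2500 × [(1+0.00251667)^48 − 1] / 0.00251667 = 2500 × 50.951518 = 127,378.7940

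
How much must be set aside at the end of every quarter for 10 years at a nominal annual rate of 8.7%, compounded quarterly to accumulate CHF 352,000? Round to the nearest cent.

CHF 5,609.80

i = 0.087/4 = 0.02175 per quarter; n = 10·4 = 40.
FV-annuity factor = 62.747282; PMT = 352000 / 62.747282 = 5,609.8047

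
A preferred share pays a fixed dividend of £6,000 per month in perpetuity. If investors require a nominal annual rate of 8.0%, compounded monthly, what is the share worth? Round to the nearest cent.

£900,000.00

Periodic rate i = 0.08/12 = 0.00666667.
PV = C/r = 6000/0.00666667 = 900,000.0000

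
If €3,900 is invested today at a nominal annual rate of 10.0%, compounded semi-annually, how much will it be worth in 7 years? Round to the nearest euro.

With 2 periods per year: i = 0.05, n = 14.
3,900 × (1+0.05)^14 = 3,900 × 1.979932 = 7,721.7332

€7,722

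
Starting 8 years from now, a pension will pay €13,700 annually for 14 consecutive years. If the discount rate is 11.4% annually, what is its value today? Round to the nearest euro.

PV at t=7 (ordinary 14-year annuity): 13700 × a(14|0.114) = 13700 × 6.836834 = 93,664.6257
PV₀ = 93,664.6257 / (1+0.114)^7 = 93,664.6257 / 2.129101 = 43,992.5632

€43,993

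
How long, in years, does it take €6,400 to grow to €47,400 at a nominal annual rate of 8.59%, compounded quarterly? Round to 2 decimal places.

23.56 years

Periodic rate i = 0.0859/4 = 0.021475.
n = ln(47400/6400) / ln(1+0.021475) = ln(7.40625) / 0.021248 = 94.2374 quarters
= 94.2374/4 years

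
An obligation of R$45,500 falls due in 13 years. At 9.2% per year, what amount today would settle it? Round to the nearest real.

R$14,492

PV = 45,500 / (1 + 0.092)^13 = 45,500 / 3.139744 = 14,491.6254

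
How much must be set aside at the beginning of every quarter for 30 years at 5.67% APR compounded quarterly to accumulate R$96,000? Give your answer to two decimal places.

R$303.96

With 4 periods per year: i = 0.014175, n = 120.
FV-annuity factor × (1+i) = 315.833911; PMT = 96000 / 315.833911 = 303.9572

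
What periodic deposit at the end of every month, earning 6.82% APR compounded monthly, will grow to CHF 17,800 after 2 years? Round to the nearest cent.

With 12 periods per year: i = 0.00568333, n = 24.
PMT = 17800 / ( [(1+0.00568333)^24 − 1] / 0.00568333 ) = 17800 / 25.635972 = 694.3369

CHF 694.34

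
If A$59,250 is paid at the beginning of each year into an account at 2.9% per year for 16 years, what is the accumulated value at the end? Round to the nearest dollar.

FV = PMT · [(1+i)^n − 1] / i × (1+i) = 59250 · 20.578568 = 1,219,280.1730
(annuity-due: payments at period start, so ×(1+i).)

A$1,219,280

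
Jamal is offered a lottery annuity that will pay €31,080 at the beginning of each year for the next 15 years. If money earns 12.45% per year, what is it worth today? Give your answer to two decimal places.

€232,426.11

PV = 31080 × [1 − (1+0.1245)^(−15)] / 0.1245 × (1+i) = 31080 × 7.478317 = 232,426.1061
(Beginning-of-period payments → annuity-due factor ×(1+i).)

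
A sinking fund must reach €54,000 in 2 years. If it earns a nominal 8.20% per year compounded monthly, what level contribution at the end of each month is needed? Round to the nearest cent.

€2,078.20

With 12 periods per year: i = 0.00683333, n = 24.
PMT = 54000 / ( [(1+0.00683333)^24 − 1] / 0.00683333 ) = 54000 / 25.983995 = 2,078.2024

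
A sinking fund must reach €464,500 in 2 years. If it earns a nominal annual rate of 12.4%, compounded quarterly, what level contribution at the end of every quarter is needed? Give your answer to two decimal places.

€52,050.92

Periodic rate i = 0.124/4 = 0.031; n = 2 × 4 = 8 periods.
FV-annuity factor = 8.923954; PMT = 464500 / 8.923954 = 52,050.9188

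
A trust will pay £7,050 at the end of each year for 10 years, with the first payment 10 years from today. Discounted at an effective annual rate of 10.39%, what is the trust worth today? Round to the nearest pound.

£17,501

PV at t=9 (ordinary 10-year annuity): 7050 × a(10|0.1039) = 7050 × 6.042956 = 42,602.8419
PV₀ = 42,602.8419 / (1+0.1039)^9 = 42,602.8419 / 2.434264 = 17,501.3266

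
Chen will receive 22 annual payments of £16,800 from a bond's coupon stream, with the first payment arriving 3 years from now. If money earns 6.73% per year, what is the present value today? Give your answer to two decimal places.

PV at t=2 (ordinary 22-year annuity): 16800 × a(22|0.0673) = 16800 × 11.313306 = 190,063.5476
PV₀ = 190,063.5476 / (1+0.0673)^2 = 190,063.5476 / 1.139129 = 166,849.8469

£166,849.85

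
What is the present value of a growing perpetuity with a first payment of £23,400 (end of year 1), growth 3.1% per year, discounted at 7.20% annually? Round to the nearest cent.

£570,731.71

PV = PMT / (i − g) = 23400 / (0.072 − 0.031) = 23400 / 0.041000 = 570,731.7073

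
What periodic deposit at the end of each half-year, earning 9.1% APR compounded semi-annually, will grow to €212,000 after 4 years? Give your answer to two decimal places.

With 2 periods per year: i = 0.0455, n = 8.
PMT = 212000 / ( [(1+0.0455)^8 − 1] / 0.0455 ) = 212000 / 9.396773 = 22,560.9359

€22,560.94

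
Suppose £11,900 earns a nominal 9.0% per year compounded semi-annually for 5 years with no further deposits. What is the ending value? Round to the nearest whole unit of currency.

£18,480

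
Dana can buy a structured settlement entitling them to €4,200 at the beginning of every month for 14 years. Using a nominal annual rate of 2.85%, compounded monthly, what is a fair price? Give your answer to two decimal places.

With 12 periods per year: i = 0.002375, n = 168.
PV = PMT · [1 − (1+i)^(−n)] / i × (1+i) = 4200 · 138.725240 = 582,646.0085
(Beginning-of-period payments → annuity-due factor ×(1+i).)

€582,646.01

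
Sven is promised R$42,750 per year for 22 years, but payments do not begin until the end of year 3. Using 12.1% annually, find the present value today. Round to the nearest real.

PV at t=2 (ordinary 22-year annuity): 42750 × a(22|0.121) = 42750 × 7.594746 = 324,675.3946
PV₀ = 324,675.3946 / (1+0.121)^2 = 324,675.3946 / 1.256641 = 258,367.6600

R$258,368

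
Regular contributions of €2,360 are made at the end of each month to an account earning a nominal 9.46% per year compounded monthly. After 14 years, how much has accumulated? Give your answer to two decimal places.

€820,398.00

i = 0.0946/12 = 0.00788333 per month; n = 14·12 = 168.
FV = PMT · [(1+i)^n − 1] / i = 2360 · 347.626270 = 820,397.9978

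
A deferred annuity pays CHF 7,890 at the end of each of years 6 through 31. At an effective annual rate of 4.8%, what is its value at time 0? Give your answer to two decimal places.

CHF 91,598.79

Value one period before first payment (t=5): 7890 × [1 − (1+0.048)^(−26)] / 0.048 = 7890 × 14.676386 = 115,796.6883
PV₀ = 115,796.6883 / (1+0.048)^5 = 115,796.6883 / 1.264173 = 91,598.7877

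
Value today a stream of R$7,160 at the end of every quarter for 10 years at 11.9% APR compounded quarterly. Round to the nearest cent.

With 4 periods per year: i = 0.02975, n = 40.
Annuity factor a(40|0.02975) = 23.208471; PV = 7160 × 23.208471 = 166,172.6541

R$166,172.65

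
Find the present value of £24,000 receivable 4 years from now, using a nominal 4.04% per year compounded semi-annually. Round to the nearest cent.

£20,451.67

i = 0.0404/2 = 0.0202 per half-year; n = 4·2 = 8.
PV = FV·(1+i)^(−n) = 24,000 × 0.852153 = 20,451.6658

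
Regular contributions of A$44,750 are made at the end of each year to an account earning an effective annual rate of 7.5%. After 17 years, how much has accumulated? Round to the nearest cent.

FV = PMT · [(1+i)^n − 1] / i = 44750 · 32.258035 = 1,443,547.0757

A$1,443,547.08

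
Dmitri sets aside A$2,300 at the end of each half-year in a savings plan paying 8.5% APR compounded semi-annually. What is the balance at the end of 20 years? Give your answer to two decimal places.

A$231,892.51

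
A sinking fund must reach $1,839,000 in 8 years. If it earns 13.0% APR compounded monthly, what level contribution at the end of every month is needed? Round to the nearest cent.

$10,986.04

i = 0.13/12 = 0.0108333 per month; n = 8·12 = 96.
FV-annuity factor = 167.394225; PMT = 1.839e+06 / 167.394225 = 10,986.0421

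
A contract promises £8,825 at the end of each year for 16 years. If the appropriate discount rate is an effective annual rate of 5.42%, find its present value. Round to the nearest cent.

PV = PMT · [1 − (1+i)^(−n)] / i = 8825 · 10.520927 = 92,847.1805

£92,847.18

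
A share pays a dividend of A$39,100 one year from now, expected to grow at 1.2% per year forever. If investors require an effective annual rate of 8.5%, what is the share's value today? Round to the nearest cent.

A$535,616.44

PV = PMT / (i − g) = 39100 / (0.085 − 0.012) = 39100 / 0.073000 = 535,616.4384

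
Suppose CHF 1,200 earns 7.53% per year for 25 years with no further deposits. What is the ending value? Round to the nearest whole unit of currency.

CHF 7,369

FV = PV·(1+i)^n = 1,200 × 6.141029 = 7,369.2347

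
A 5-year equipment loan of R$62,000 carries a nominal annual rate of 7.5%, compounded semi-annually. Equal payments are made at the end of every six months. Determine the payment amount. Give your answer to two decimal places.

With 2 periods per year: i = 0.0375, n = 10.
PMT = 62000 / ( [1 − (1+0.0375)^(−10)] / 0.0375 ) = 62000 / 8.212787 = 7,549.2032

R$7,549.20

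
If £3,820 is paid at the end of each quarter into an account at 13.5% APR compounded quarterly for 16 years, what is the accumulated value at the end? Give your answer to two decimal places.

£833,886.89

With 4 periods per year: i = 0.03375, n = 64.
Accumulation factor s(64|0.03375) = 218.294996; FV = 3820 × 218.294996 = 833,886.8860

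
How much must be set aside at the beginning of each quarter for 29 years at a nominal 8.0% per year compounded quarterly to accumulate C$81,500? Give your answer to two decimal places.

C$178.64

Periodic rate i = 0.08/4 = 0.02; n = 29 × 4 = 116 periods.
PMT = 81500 / ( [(1+0.02)^116 − 1] / 0.02 × (1+i) ) = 81500 / 456.212678 = 178.6448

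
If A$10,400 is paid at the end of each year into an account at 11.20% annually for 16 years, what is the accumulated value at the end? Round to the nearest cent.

A$414,708.14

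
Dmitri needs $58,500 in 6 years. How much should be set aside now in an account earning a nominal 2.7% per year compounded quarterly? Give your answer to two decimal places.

$49,777.90

With 4 periods per year: i = 0.00675, n = 24.
PV = FV·(1+i)^(−n) = 58,500 × 0.850904 = 49,777.8973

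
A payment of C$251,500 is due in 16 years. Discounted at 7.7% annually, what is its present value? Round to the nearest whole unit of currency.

C$76,751

Discount factor = (1+0.077)^(−16) = 0.305175; PV = 251,500 × 0.305175 = 76,751.4761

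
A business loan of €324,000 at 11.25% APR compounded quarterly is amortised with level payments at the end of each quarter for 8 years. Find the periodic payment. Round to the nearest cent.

Periodic rate i = 0.1125/4 = 0.028125; n = 8 × 4 = 32 periods.
PMT = 324000 / ( [1 − (1+0.028125)^(−32)] / 0.028125 ) = 324000 / 20.919028 = 15,488.2910

€15,488.29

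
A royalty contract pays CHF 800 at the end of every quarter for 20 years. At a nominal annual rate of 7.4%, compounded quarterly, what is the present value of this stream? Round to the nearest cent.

CHF 33,265.42

With 4 periods per year: i = 0.0185, n = 80.
Annuity factor a(80|0.0185) = 41.581781; PV = 800 × 41.581781 = 33,265.4249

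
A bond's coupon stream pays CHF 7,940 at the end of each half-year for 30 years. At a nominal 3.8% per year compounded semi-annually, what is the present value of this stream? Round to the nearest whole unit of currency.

CHF 282,807

With 2 periods per year: i = 0.019, n = 60.
PV = 7940 × [1 − (1+0.019)^(−60)] / 0.019 = 7940 × 35.618013 = 282,807.0202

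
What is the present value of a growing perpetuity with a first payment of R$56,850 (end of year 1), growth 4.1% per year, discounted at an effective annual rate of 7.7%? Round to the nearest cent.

R$1,579,166.67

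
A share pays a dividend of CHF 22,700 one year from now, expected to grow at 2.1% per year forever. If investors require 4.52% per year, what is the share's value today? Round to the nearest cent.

PV = D₁/(r − g) = 22700/(0.0452 − 0.021) = 938,016.5289

CHF 938,016.53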